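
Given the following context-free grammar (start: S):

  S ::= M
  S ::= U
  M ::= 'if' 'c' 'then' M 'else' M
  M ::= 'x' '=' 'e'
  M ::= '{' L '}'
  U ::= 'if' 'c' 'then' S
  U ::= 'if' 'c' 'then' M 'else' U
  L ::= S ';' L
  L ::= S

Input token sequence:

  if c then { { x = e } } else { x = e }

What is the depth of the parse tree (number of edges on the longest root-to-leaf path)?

[S [M if c then [M { [L [S [M { [L [S [M x = e]]] }]]] }] else [M { [L [S [M x = e]]] }]]]

9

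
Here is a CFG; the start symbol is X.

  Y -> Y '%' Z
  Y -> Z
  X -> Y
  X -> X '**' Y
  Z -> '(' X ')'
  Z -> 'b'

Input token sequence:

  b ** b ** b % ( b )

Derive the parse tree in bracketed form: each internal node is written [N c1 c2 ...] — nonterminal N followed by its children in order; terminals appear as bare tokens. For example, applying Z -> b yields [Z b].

X
X ** Y
X ** Y ** Y
Y ** Y ** Y
Z ** Y ** Y
b ** Y ** Y
b ** Z ** Y
b ** b ** Y
b ** b ** Y % Z
b ** b ** Z % Z
b ** b ** b % Z
b ** b ** b % ( X )
b ** b ** b % ( Y )
b ** b ** b % ( Z )
b ** b ** b % ( b )

[X [X [X [Y [Z b]]] ** [Y [Z b]]] ** [Y [Y [Z b]] % [Z ( [X [Y [Z b]]] )]]]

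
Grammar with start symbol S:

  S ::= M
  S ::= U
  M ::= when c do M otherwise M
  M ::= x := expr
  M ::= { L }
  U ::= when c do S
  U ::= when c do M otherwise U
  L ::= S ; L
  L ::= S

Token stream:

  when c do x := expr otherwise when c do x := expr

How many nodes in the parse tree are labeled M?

[S [U when c do [M x := expr] otherwise [U when c do [S [M x := expr]]]]]

2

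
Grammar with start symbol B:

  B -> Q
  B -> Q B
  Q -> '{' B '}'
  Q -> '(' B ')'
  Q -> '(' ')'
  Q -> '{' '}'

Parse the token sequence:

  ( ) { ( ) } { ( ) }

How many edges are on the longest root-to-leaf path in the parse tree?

[B [Q ( )] [B [Q { [B [Q ( )]] }] [B [Q { [B [Q ( )]] }]]]]

6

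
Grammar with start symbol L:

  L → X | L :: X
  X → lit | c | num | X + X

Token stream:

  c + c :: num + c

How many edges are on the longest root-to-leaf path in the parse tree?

[L [L [X [X c] + [X c]]] :: [X [X num] + [X c]]]

4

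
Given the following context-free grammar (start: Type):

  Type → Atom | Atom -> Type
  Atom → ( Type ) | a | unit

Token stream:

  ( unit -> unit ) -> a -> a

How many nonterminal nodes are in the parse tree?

[Type [Atom ( [Type [Atom unit] -> [Type [Atom unit]]] )] -> [Type [Atom a] -> [Type [Atom a]]]]

10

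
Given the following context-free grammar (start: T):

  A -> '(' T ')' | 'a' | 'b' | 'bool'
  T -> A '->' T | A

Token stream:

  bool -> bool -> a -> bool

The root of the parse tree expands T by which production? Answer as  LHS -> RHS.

T -> A '->' T

[T [A bool] -> [T [A bool] -> [T [A a] -> [T [A bool]]]]]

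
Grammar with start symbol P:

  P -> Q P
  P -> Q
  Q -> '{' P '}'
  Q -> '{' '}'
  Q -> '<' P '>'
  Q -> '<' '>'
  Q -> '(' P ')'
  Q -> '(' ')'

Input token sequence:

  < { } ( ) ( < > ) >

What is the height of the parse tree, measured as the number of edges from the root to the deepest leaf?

[P [Q < [P [Q { }] [P [Q ( )] [P [Q ( [P [Q < >]] )]]]] >]]

8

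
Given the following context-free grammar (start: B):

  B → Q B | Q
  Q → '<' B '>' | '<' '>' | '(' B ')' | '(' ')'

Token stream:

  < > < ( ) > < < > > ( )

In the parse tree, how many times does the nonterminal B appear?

6

[B [Q < >] [B [Q < [B [Q ( )]] >] [B [Q < [B [Q < >]] >] [B [Q ( )]]]]]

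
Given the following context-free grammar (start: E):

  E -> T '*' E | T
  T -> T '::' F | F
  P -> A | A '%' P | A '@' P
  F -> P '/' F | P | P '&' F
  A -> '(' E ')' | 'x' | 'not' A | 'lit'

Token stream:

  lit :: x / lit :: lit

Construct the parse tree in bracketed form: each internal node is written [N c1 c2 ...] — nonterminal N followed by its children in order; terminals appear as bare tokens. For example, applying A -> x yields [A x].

[E [T [T [T [F [P [A lit]]]] :: [F [P [A x]] / [F [P [A lit]]]]] :: [F [P [A lit]]]]]

E
T
T :: F
T :: F :: F
F :: F :: F
P :: F :: F
A :: F :: F
lit :: F :: F
lit :: P / F :: F
lit :: A / F :: F
lit :: x / F :: F
lit :: x / P :: F
lit :: x / A :: F
lit :: x / lit :: F
lit :: x / lit :: P
lit :: x / lit :: A
lit :: x / lit :: lit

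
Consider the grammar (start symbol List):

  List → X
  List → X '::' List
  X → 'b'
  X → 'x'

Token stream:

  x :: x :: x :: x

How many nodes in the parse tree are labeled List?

4

[List [X x] :: [List [X x] :: [List [X x] :: [List [X x]]]]]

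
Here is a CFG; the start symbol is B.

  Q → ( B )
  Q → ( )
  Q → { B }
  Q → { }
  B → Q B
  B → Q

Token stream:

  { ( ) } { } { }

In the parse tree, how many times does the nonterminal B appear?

4

[B [Q { [B [Q ( )]] }] [B [Q { }] [B [Q { }]]]]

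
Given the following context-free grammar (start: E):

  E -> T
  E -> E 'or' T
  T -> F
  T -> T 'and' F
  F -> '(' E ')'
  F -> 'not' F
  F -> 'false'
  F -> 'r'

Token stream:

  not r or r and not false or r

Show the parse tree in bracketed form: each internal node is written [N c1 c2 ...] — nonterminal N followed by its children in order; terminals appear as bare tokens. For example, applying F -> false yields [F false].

[E [E [E [T [F not [F r]]]] or [T [T [F r]] and [F not [F false]]]] or [T [F r]]]

E
E or T
E or T or T
T or T or T
F or T or T
not F or T or T
not r or T or T
not r or T and F or T
not r or F and F or T
not r or r and F or T
not r or r and not F or T
not r or r and not false or T
not r or r and not false or F
not r or r and not false or r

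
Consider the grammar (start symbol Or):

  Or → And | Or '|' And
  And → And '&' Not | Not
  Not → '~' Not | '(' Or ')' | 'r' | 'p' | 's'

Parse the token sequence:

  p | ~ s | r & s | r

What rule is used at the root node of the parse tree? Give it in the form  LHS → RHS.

Or → Or '|' And

[Or [Or [Or [Or [And [Not p]]] | [And [Not ~ [Not s]]]] | [And [And [Not r]] & [Not s]]] | [And [Not r]]]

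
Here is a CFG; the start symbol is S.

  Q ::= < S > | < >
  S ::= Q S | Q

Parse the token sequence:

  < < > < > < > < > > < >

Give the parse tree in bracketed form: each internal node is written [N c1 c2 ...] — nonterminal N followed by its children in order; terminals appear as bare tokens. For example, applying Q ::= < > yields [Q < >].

S
Q S
< S > S
< Q S > S
< < > S > S
< < > Q S > S
< < > < > S > S
< < > < > Q S > S
< < > < > < > S > S
< < > < > < > Q > S
< < > < > < > < > > S
< < > < > < > < > > Q
< < > < > < > < > > < >

[S [Q < [S [Q < >] [S [Q < >] [S [Q < >] [S [Q < >]]]]] >] [S [Q < >]]]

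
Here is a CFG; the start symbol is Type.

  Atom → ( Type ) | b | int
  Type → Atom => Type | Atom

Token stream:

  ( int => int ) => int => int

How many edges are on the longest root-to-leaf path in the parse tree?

[Type [Atom ( [Type [Atom int] => [Type [Atom int]]] )] => [Type [Atom int] => [Type [Atom int]]]]

5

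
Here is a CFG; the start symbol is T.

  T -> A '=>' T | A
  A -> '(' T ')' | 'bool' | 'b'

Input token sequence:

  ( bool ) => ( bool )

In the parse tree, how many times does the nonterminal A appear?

[T [A ( [T [A bool]] )] => [T [A ( [T [A bool]] )]]]

4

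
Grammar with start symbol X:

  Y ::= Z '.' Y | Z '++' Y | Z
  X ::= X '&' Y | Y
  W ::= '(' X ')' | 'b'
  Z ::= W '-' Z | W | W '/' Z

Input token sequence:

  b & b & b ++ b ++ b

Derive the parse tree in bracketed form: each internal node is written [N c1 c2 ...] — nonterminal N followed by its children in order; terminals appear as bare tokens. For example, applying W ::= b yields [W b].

[X [X [X [Y [Z [W b]]]] & [Y [Z [W b]]]] & [Y [Z [W b]] ++ [Y [Z [W b]] ++ [Y [Z [W b]]]]]]

X
X & Y
X & Y & Y
Y & Y & Y
Z & Y & Y
W & Y & Y
b & Y & Y
b & Z & Y
b & W & Y
b & b & Y
b & b & Z ++ Y
b & b & W ++ Y
b & b & b ++ Y
b & b & b ++ Z ++ Y
b & b & b ++ W ++ Y
b & b & b ++ b ++ Y
b & b & b ++ b ++ Z
b & b & b ++ b ++ W
b & b & b ++ b ++ b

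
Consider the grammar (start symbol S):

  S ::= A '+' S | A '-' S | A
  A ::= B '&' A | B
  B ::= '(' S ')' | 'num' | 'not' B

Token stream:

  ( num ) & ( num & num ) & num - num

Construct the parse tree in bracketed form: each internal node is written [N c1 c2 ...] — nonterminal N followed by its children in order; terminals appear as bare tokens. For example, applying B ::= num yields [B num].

S
A - S
B & A - S
( S ) & A - S
( A ) & A - S
( B ) & A - S
( num ) & A - S
( num ) & B & A - S
( num ) & ( S ) & A - S
( num ) & ( A ) & A - S
( num ) & ( B & A ) & A - S
( num ) & ( num & A ) & A - S
( num ) & ( num & B ) & A - S
( num ) & ( num & num ) & A - S
( num ) & ( num & num ) & B - S
( num ) & ( num & num ) & num - S
( num ) & ( num & num ) & num - A
( num ) & ( num & num ) & num - B
( num ) & ( num & num ) & num - num

[S [A [B ( [S [A [B num]]] )] & [A [B ( [S [A [B num] & [A [B num]]]] )] & [A [B num]]]] - [S [A [B num]]]]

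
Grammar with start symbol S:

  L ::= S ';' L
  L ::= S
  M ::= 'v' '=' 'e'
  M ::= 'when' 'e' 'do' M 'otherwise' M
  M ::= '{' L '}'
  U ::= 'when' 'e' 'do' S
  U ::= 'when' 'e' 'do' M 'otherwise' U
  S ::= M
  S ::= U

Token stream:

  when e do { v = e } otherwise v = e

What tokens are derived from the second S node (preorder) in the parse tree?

[S [M when e do [M { [L [S [M v = e]]] }] otherwise [M v = e]]]

v = e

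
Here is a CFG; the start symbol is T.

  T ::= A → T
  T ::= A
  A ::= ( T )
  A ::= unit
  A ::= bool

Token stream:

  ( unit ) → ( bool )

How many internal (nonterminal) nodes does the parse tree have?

[T [A ( [T [A unit]] )] → [T [A ( [T [A bool]] )]]]

8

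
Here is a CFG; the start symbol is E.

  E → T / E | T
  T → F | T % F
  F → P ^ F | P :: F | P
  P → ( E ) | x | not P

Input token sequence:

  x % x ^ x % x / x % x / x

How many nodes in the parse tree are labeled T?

6

[E [T [T [T [F [P x]]] % [F [P x] ^ [F [P x]]]] % [F [P x]]] / [E [T [T [F [P x]]] % [F [P x]]] / [E [T [F [P x]]]]]]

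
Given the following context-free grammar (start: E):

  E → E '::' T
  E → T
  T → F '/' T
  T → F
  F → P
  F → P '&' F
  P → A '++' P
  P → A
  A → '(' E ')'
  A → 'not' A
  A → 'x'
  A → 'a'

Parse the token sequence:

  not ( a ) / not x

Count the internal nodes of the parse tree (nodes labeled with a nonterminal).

16

[E [T [F [P [A not [A ( [E [T [F [P [A a]]]]] )]]]] / [T [F [P [A not [A x]]]]]]]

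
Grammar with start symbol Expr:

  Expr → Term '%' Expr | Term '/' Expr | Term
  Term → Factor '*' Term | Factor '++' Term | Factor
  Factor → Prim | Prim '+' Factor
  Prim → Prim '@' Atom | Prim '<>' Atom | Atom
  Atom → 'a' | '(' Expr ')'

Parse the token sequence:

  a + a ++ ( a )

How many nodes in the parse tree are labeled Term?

3

[Expr [Term [Factor [Prim [Atom a]] + [Factor [Prim [Atom a]]]] ++ [Term [Factor [Prim [Atom ( [Expr [Term [Factor [Prim [Atom a]]]]] )]]]]]]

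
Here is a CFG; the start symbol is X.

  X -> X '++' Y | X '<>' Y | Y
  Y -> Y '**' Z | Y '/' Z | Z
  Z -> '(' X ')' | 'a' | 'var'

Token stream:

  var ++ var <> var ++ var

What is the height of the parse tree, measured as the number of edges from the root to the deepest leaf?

6

[X [X [X [X [Y [Z var]]] ++ [Y [Z var]]] <> [Y [Z var]]] ++ [Y [Z var]]]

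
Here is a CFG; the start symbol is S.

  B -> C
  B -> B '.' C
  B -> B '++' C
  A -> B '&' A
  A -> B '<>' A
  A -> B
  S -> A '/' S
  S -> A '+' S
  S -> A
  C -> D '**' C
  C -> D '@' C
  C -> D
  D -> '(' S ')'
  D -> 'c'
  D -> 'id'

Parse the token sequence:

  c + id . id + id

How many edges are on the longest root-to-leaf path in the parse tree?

7

[S [A [B [C [D c]]]] + [S [A [B [B [C [D id]]] . [C [D id]]]] + [S [A [B [C [D id]]]]]]]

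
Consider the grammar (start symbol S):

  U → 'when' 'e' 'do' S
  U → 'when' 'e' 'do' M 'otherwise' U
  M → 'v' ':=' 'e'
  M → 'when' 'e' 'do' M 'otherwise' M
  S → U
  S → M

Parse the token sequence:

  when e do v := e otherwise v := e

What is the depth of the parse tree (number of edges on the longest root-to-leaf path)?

3

[S [M when e do [M v := e] otherwise [M v := e]]]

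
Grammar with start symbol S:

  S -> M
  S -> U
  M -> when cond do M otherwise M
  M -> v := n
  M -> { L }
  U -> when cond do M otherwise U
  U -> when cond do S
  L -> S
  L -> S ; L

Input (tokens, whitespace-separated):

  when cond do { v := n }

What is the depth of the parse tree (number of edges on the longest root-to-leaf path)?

[S [U when cond do [S [M { [L [S [M v := n]]] }]]]]

7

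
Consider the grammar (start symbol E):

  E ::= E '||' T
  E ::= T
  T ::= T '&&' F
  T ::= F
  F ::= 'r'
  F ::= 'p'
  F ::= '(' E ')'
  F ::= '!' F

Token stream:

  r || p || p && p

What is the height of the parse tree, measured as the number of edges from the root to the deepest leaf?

[E [E [E [T [F r]]] || [T [F p]]] || [T [T [F p]] && [F p]]]

5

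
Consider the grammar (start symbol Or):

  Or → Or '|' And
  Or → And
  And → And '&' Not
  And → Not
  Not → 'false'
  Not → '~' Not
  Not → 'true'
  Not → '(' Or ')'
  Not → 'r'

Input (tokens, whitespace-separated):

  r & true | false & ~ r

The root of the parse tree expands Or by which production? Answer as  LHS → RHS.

[Or [Or [And [And [Not r]] & [Not true]]] | [And [And [Not false]] & [Not ~ [Not r]]]]

Or → Or '|' And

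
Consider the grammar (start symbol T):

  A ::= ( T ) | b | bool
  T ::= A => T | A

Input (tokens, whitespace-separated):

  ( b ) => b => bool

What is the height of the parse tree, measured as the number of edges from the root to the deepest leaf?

4

[T [A ( [T [A b]] )] => [T [A b] => [T [A bool]]]]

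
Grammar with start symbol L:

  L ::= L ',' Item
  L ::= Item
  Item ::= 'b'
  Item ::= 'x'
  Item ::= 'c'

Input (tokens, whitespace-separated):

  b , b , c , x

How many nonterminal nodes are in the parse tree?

8

[L [L [L [L [Item b]] , [Item b]] , [Item c]] , [Item x]]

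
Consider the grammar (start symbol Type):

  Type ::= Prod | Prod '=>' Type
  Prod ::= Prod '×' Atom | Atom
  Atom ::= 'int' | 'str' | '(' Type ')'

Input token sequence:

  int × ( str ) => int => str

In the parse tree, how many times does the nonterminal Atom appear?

[Type [Prod [Prod [Atom int]] × [Atom ( [Type [Prod [Atom str]]] )]] => [Type [Prod [Atom int]] => [Type [Prod [Atom str]]]]]

5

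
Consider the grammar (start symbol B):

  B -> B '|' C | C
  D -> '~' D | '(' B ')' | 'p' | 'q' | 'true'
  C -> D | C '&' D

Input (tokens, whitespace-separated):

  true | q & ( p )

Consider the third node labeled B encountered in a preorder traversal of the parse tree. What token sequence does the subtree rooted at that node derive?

p

[B [B [C [D true]]] | [C [C [D q]] & [D ( [B [C [D p]]] )]]]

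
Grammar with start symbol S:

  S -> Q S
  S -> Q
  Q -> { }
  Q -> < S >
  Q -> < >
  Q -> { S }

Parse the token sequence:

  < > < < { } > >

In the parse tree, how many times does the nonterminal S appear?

4

[S [Q < >] [S [Q < [S [Q < [S [Q { }]] >]] >]]]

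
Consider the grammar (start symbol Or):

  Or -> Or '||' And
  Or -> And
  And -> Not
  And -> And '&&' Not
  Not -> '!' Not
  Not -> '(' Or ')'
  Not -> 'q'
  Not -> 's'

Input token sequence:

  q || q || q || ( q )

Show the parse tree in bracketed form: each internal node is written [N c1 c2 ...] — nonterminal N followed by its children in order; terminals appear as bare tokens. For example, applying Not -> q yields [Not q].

Or
Or || And
Or || And || And
Or || And || And || And
And || And || And || And
Not || And || And || And
q || And || And || And
q || Not || And || And
q || q || And || And
q || q || Not || And
q || q || q || And
q || q || q || Not
q || q || q || ( Or )
q || q || q || ( And )
q || q || q || ( Not )
q || q || q || ( q )

[Or [Or [Or [Or [And [Not q]]] || [And [Not q]]] || [And [Not q]]] || [And [Not ( [Or [And [Not q]]] )]]]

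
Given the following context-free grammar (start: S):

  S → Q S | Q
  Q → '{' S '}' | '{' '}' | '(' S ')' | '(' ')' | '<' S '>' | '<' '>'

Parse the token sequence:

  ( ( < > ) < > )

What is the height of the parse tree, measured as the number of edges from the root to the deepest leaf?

[S [Q ( [S [Q ( [S [Q < >]] )] [S [Q < >]]] )]]

6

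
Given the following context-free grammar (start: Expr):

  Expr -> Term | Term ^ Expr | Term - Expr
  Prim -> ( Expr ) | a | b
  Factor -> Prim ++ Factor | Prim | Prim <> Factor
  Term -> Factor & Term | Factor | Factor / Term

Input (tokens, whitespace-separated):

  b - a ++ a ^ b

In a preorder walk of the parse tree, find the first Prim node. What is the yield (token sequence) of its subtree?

b

[Expr [Term [Factor [Prim b]]] - [Expr [Term [Factor [Prim a] ++ [Factor [Prim a]]]] ^ [Expr [Term [Factor [Prim b]]]]]]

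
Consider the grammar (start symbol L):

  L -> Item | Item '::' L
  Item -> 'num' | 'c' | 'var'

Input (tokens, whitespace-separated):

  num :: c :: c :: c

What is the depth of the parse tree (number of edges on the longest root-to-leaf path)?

[L [Item num] :: [L [Item c] :: [L [Item c] :: [L [Item c]]]]]

5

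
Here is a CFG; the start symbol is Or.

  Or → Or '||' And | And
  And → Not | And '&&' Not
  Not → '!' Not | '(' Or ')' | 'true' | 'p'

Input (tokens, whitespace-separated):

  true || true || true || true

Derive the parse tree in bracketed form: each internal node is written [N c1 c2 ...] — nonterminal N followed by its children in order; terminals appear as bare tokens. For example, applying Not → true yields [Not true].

Or
Or || And
Or || And || And
Or || And || And || And
And || And || And || And
Not || And || And || And
true || And || And || And
true || Not || And || And
true || true || And || And
true || true || Not || And
true || true || true || And
true || true || true || Not
true || true || true || true

[Or [Or [Or [Or [And [Not true]]] || [And [Not true]]] || [And [Not true]]] || [And [Not true]]]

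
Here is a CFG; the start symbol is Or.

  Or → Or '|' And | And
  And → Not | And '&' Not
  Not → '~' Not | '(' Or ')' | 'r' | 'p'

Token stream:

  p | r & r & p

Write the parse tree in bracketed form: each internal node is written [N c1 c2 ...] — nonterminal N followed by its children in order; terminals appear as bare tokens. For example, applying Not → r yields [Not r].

Or
Or | And
And | And
Not | And
p | And
p | And & Not
p | And & Not & Not
p | Not & Not & Not
p | r & Not & Not
p | r & r & Not
p | r & r & p

[Or [Or [And [Not p]]] | [And [And [And [Not r]] & [Not r]] & [Not p]]]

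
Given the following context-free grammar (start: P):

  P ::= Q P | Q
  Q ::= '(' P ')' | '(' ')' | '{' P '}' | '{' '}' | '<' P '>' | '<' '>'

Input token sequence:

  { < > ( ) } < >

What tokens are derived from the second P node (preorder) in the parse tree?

< > ( )

[P [Q { [P [Q < >] [P [Q ( )]]] }] [P [Q < >]]]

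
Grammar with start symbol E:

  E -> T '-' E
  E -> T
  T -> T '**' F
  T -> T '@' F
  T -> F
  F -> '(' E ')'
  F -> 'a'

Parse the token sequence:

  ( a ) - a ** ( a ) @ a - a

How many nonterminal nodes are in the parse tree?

[E [T [F ( [E [T [F a]]] )]] - [E [T [T [T [F a]] ** [F ( [E [T [F a]]] )]] @ [F a]] - [E [T [F a]]]]]

19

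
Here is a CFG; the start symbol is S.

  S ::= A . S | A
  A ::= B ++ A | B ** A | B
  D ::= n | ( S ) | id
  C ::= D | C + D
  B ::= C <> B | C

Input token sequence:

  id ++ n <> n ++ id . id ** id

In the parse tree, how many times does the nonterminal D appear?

6

[S [A [B [C [D id]]] ++ [A [B [C [D n]] <> [B [C [D n]]]] ++ [A [B [C [D id]]]]]] . [S [A [B [C [D id]]] ** [A [B [C [D id]]]]]]]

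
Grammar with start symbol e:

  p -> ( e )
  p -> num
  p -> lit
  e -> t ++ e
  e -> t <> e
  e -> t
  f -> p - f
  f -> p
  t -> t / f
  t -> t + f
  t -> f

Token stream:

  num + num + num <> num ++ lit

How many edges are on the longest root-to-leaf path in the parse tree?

[e [t [t [t [f [p num]]] + [f [p num]]] + [f [p num]]] <> [e [t [f [p num]]] ++ [e [t [f [p lit]]]]]]

6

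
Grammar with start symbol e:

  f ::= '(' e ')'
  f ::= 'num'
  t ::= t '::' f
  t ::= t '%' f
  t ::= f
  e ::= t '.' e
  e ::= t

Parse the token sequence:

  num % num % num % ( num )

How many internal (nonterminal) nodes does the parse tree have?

[e [t [t [t [t [f num]] % [f num]] % [f num]] % [f ( [e [t [f num]]] )]]]

12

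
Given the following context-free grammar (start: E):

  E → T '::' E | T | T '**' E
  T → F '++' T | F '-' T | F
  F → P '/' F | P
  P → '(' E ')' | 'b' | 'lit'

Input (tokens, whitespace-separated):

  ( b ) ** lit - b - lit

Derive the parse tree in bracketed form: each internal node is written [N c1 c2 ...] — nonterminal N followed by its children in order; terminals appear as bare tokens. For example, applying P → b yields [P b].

[E [T [F [P ( [E [T [F [P b]]]] )]]] ** [E [T [F [P lit]] - [T [F [P b]] - [T [F [P lit]]]]]]]

E
T ** E
F ** E
P ** E
( E ) ** E
( T ) ** E
( F ) ** E
( P ) ** E
( b ) ** E
( b ) ** T
( b ) ** F - T
( b ) ** P - T
( b ) ** lit - T
( b ) ** lit - F - T
( b ) ** lit - P - T
( b ) ** lit - b - T
( b ) ** lit - b - F
( b ) ** lit - b - P
( b ) ** lit - b - lit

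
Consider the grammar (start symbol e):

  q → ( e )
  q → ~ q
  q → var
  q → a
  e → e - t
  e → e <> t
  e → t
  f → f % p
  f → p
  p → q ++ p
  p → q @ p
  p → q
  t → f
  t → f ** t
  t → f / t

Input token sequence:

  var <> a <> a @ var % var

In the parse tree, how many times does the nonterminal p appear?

5

[e [e [e [t [f [p [q var]]]]] <> [t [f [p [q a]]]]] <> [t [f [f [p [q a] @ [p [q var]]]] % [p [q var]]]]]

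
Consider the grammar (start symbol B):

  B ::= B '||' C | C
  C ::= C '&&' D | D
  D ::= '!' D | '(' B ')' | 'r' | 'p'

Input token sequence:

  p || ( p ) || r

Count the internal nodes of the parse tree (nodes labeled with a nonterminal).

12

[B [B [B [C [D p]]] || [C [D ( [B [C [D p]]] )]]] || [C [D r]]]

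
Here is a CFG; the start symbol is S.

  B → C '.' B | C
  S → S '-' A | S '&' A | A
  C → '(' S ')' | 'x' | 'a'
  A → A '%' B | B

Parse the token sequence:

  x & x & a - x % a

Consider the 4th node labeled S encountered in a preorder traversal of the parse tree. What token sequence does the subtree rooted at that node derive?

[S [S [S [S [A [B [C x]]]] & [A [B [C x]]]] & [A [B [C a]]]] - [A [A [B [C x]]] % [B [C a]]]]

x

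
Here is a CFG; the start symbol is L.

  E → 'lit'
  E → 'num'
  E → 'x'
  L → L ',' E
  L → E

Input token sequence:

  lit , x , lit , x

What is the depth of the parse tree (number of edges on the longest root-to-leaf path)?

5

[L [L [L [L [E lit]] , [E x]] , [E lit]] , [E x]]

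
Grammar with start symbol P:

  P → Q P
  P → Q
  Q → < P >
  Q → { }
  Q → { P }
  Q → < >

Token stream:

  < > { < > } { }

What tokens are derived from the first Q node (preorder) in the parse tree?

[P [Q < >] [P [Q { [P [Q < >]] }] [P [Q { }]]]]

< >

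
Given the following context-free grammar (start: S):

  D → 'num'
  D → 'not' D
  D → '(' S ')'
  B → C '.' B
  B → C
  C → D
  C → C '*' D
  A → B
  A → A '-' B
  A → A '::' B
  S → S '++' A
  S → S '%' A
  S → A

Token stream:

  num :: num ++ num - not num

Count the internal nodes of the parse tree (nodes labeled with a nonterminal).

19

[S [S [A [A [B [C [D num]]]] :: [B [C [D num]]]]] ++ [A [A [B [C [D num]]]] - [B [C [D not [D num]]]]]]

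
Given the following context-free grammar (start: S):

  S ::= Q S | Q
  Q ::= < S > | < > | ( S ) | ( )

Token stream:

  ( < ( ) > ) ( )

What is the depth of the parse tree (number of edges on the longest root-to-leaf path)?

6

[S [Q ( [S [Q < [S [Q ( )]] >]] )] [S [Q ( )]]]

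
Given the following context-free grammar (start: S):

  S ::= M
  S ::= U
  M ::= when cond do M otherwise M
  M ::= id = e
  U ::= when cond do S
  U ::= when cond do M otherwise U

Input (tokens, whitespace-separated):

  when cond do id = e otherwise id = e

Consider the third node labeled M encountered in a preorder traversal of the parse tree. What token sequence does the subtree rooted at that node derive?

id = e

[S [M when cond do [M id = e] otherwise [M id = e]]]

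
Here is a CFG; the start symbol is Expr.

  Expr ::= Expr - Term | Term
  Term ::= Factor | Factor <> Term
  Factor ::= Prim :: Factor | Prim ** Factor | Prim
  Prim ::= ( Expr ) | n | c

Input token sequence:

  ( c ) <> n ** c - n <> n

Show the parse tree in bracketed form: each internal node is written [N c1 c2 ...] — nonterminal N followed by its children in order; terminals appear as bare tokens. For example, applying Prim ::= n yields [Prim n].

[Expr [Expr [Term [Factor [Prim ( [Expr [Term [Factor [Prim c]]]] )]] <> [Term [Factor [Prim n] ** [Factor [Prim c]]]]]] - [Term [Factor [Prim n]] <> [Term [Factor [Prim n]]]]]

Expr
Expr - Term
Term - Term
Factor <> Term - Term
Prim <> Term - Term
( Expr ) <> Term - Term
( Term ) <> Term - Term
( Factor ) <> Term - Term
( Prim ) <> Term - Term
( c ) <> Term - Term
( c ) <> Factor - Term
( c ) <> Prim ** Factor - Term
( c ) <> n ** Factor - Term
( c ) <> n ** Prim - Term
( c ) <> n ** c - Term
( c ) <> n ** c - Factor <> Term
( c ) <> n ** c - Prim <> Term
( c ) <> n ** c - n <> Term
( c ) <> n ** c - n <> Factor
( c ) <> n ** c - n <> Prim
( c ) <> n ** c - n <> n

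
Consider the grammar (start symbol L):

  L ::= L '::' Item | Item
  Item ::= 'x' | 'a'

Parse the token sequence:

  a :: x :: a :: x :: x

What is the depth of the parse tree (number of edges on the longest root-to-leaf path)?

[L [L [L [L [L [Item a]] :: [Item x]] :: [Item a]] :: [Item x]] :: [Item x]]

6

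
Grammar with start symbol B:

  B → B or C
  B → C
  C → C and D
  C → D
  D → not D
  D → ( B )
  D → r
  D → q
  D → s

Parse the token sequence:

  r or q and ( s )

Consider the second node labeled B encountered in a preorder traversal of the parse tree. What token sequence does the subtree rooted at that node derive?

[B [B [C [D r]]] or [C [C [D q]] and [D ( [B [C [D s]]] )]]]

r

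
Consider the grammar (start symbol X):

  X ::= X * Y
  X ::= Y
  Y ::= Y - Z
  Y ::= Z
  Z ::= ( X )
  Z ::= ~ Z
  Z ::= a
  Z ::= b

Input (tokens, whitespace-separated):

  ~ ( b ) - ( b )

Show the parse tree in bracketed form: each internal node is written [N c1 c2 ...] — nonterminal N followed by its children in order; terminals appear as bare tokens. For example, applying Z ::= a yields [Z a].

[X [Y [Y [Z ~ [Z ( [X [Y [Z b]]] )]]] - [Z ( [X [Y [Z b]]] )]]]

X
Y
Y - Z
Z - Z
~ Z - Z
~ ( X ) - Z
~ ( Y ) - Z
~ ( Z ) - Z
~ ( b ) - Z
~ ( b ) - ( X )
~ ( b ) - ( Y )
~ ( b ) - ( Z )
~ ( b ) - ( b )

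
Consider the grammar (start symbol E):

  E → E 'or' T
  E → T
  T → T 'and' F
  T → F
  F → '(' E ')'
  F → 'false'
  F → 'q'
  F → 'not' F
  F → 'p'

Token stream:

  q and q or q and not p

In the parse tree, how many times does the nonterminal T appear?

4

[E [E [T [T [F q]] and [F q]]] or [T [T [F q]] and [F not [F p]]]]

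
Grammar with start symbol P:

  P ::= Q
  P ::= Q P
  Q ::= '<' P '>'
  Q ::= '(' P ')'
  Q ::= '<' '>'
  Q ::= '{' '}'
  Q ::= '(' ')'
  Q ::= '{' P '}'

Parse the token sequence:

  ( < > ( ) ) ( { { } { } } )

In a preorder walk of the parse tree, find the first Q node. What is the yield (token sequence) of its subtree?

( < > ( ) )

[P [Q ( [P [Q < >] [P [Q ( )]]] )] [P [Q ( [P [Q { [P [Q { }] [P [Q { }]]] }]] )]]]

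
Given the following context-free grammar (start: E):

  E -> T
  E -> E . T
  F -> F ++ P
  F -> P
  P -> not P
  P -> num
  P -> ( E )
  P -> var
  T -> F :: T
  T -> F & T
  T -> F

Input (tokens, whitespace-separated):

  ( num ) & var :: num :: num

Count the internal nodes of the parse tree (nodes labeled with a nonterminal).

[E [T [F [P ( [E [T [F [P num]]]] )]] & [T [F [P var]] :: [T [F [P num]] :: [T [F [P num]]]]]]]

17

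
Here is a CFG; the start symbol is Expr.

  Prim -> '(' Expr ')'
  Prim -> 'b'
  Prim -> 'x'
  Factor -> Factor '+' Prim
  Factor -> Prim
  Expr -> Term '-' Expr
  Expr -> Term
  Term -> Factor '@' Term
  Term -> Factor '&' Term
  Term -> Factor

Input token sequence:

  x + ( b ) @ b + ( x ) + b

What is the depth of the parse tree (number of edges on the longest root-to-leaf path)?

10

[Expr [Term [Factor [Factor [Prim x]] + [Prim ( [Expr [Term [Factor [Prim b]]]] )]] @ [Term [Factor [Factor [Factor [Prim b]] + [Prim ( [Expr [Term [Factor [Prim x]]]] )]] + [Prim b]]]]]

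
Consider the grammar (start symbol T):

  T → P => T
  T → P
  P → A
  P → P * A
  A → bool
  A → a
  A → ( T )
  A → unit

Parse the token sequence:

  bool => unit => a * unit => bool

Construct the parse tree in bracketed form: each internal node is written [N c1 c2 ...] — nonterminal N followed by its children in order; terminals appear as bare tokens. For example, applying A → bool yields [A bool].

T
P => T
A => T
bool => T
bool => P => T
bool => A => T
bool => unit => T
bool => unit => P => T
bool => unit => P * A => T
bool => unit => A * A => T
bool => unit => a * A => T
bool => unit => a * unit => T
bool => unit => a * unit => P
bool => unit => a * unit => A
bool => unit => a * unit => bool

[T [P [A bool]] => [T [P [A unit]] => [T [P [P [A a]] * [A unit]] => [T [P [A bool]]]]]]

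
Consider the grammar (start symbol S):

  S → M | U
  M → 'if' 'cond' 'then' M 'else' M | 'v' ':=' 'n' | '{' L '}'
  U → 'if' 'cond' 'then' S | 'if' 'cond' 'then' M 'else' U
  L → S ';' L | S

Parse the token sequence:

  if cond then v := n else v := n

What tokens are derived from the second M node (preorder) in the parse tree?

[S [M if cond then [M v := n] else [M v := n]]]

v := n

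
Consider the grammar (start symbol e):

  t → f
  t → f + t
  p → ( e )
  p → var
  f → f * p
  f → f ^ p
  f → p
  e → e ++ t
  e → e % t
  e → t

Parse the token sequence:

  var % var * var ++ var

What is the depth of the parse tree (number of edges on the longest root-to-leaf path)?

6

[e [e [e [t [f [p var]]]] % [t [f [f [p var]] * [p var]]]] ++ [t [f [p var]]]]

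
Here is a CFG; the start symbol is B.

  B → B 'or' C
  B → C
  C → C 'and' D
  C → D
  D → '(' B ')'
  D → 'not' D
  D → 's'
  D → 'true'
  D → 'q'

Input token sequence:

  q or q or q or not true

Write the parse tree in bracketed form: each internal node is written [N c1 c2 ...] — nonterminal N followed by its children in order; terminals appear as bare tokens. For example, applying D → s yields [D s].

B
B or C
B or C or C
B or C or C or C
C or C or C or C
D or C or C or C
q or C or C or C
q or D or C or C
q or q or C or C
q or q or D or C
q or q or q or C
q or q or q or D
q or q or q or not D
q or q or q or not true

[B [B [B [B [C [D q]]] or [C [D q]]] or [C [D q]]] or [C [D not [D true]]]]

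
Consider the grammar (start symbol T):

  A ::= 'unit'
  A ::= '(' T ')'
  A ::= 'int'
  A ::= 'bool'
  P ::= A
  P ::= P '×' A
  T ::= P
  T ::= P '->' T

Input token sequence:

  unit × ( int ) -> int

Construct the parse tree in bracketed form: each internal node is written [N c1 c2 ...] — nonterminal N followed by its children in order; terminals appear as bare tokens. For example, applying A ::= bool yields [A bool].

[T [P [P [A unit]] × [A ( [T [P [A int]]] )]] -> [T [P [A int]]]]

T
P -> T
P × A -> T
A × A -> T
unit × A -> T
unit × ( T ) -> T
unit × ( P ) -> T
unit × ( A ) -> T
unit × ( int ) -> T
unit × ( int ) -> P
unit × ( int ) -> A
unit × ( int ) -> int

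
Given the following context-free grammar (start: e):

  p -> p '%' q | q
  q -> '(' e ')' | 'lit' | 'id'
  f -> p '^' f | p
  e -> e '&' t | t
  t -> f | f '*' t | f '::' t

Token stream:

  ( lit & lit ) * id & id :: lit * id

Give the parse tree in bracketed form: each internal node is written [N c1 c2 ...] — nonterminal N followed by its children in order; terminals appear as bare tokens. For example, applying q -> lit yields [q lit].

[e [e [t [f [p [q ( [e [e [t [f [p [q lit]]]]] & [t [f [p [q lit]]]]] )]]] * [t [f [p [q id]]]]]] & [t [f [p [q id]]] :: [t [f [p [q lit]]] * [t [f [p [q id]]]]]]]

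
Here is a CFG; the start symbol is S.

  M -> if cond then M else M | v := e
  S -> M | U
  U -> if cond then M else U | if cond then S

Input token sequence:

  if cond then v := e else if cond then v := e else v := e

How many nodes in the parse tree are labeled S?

1

[S [M if cond then [M v := e] else [M if cond then [M v := e] else [M v := e]]]]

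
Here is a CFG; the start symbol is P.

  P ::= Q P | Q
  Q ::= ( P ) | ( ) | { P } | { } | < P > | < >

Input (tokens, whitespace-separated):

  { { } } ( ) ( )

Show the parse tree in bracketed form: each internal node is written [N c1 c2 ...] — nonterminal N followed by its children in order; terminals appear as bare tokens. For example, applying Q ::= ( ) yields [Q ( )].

P
Q P
{ P } P
{ Q } P
{ { } } P
{ { } } Q P
{ { } } ( ) P
{ { } } ( ) Q
{ { } } ( ) ( )

[P [Q { [P [Q { }]] }] [P [Q ( )] [P [Q ( )]]]]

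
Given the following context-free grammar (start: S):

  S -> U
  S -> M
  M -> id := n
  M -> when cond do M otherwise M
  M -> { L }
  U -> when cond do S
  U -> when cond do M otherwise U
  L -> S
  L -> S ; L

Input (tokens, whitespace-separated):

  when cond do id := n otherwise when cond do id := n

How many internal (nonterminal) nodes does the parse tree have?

[S [U when cond do [M id := n] otherwise [U when cond do [S [M id := n]]]]]

6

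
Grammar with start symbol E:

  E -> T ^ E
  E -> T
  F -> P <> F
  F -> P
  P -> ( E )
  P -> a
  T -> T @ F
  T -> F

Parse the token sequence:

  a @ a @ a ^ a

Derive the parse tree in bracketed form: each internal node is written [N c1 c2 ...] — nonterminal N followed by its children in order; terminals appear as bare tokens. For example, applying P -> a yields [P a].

[E [T [T [T [F [P a]]] @ [F [P a]]] @ [F [P a]]] ^ [E [T [F [P a]]]]]

E
T ^ E
T @ F ^ E
T @ F @ F ^ E
F @ F @ F ^ E
P @ F @ F ^ E
a @ F @ F ^ E
a @ P @ F ^ E
a @ a @ F ^ E
a @ a @ P ^ E
a @ a @ a ^ E
a @ a @ a ^ T
a @ a @ a ^ F
a @ a @ a ^ P
a @ a @ a ^ a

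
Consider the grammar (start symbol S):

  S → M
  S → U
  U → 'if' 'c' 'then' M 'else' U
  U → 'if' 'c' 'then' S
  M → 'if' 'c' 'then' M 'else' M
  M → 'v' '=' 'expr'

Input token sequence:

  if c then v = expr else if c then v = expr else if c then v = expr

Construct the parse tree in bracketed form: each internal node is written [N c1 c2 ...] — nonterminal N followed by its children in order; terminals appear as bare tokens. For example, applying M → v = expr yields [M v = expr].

[S [U if c then [M v = expr] else [U if c then [M v = expr] else [U if c then [S [M v = expr]]]]]]

S
U
if c then M else U
if c then v = expr else U
if c then v = expr else if c then M else U
if c then v = expr else if c then v = expr else U
if c then v = expr else if c then v = expr else if c then S
if c then v = expr else if c then v = expr else if c then M
if c then v = expr else if c then v = expr else if c then v = expr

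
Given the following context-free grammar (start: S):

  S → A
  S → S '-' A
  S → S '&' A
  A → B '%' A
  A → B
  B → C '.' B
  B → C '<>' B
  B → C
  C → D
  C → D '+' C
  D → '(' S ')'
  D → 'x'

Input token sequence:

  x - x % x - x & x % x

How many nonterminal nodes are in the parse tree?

[S [S [S [S [A [B [C [D x]]]]] - [A [B [C [D x]]] % [A [B [C [D x]]]]]] - [A [B [C [D x]]]]] & [A [B [C [D x]]] % [A [B [C [D x]]]]]]

28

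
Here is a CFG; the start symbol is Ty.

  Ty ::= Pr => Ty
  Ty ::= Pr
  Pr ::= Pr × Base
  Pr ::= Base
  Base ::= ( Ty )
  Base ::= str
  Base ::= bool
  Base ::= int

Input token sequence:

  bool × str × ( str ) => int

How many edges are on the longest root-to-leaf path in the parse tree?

[Ty [Pr [Pr [Pr [Base bool]] × [Base str]] × [Base ( [Ty [Pr [Base str]]] )]] => [Ty [Pr [Base int]]]]

6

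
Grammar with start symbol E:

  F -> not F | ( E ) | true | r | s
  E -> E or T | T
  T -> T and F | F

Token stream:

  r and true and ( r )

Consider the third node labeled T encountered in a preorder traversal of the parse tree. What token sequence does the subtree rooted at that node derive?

r

[E [T [T [T [F r]] and [F true]] and [F ( [E [T [F r]]] )]]]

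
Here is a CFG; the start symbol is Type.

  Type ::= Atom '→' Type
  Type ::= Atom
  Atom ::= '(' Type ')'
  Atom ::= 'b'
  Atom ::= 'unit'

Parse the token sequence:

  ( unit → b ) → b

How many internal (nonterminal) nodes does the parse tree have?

8

[Type [Atom ( [Type [Atom unit] → [Type [Atom b]]] )] → [Type [Atom b]]]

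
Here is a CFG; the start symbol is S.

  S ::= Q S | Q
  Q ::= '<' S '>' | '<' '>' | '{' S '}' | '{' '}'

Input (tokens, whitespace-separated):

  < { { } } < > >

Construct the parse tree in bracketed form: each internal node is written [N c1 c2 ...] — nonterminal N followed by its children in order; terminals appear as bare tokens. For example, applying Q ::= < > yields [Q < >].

S
Q
< S >
< Q S >
< { S } S >
< { Q } S >
< { { } } S >
< { { } } Q >
< { { } } < > >

[S [Q < [S [Q { [S [Q { }]] }] [S [Q < >]]] >]]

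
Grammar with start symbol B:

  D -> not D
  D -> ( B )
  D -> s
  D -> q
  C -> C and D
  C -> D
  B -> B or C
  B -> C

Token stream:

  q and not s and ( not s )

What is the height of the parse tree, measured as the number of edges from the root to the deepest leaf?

[B [C [C [C [D q]] and [D not [D s]]] and [D ( [B [C [D not [D s]]]] )]]]

7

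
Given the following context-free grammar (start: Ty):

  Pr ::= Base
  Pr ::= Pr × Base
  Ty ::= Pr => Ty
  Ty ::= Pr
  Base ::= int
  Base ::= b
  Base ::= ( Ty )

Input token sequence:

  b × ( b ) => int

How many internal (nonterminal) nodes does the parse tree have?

[Ty [Pr [Pr [Base b]] × [Base ( [Ty [Pr [Base b]]] )]] => [Ty [Pr [Base int]]]]

11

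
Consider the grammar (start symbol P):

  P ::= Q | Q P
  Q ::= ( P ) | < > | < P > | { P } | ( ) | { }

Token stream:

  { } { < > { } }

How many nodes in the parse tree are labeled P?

[P [Q { }] [P [Q { [P [Q < >] [P [Q { }]]] }]]]

4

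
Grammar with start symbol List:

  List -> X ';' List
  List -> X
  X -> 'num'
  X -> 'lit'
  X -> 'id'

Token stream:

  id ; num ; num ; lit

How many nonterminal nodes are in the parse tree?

8

[List [X id] ; [List [X num] ; [List [X num] ; [List [X lit]]]]]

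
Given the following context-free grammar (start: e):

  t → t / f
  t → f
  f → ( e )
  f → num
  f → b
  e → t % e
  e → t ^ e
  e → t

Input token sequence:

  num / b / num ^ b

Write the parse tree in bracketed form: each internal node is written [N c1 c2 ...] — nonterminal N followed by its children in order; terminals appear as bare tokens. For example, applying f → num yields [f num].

[e [t [t [t [f num]] / [f b]] / [f num]] ^ [e [t [f b]]]]

e
t ^ e
t / f ^ e
t / f / f ^ e
f / f / f ^ e
num / f / f ^ e
num / b / f ^ e
num / b / num ^ e
num / b / num ^ t
num / b / num ^ f
num / b / num ^ b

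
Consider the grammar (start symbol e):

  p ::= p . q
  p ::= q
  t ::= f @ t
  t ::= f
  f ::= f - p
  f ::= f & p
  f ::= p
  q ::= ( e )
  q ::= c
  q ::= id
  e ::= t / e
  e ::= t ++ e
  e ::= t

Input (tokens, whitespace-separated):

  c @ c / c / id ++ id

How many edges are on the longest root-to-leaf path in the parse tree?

8

[e [t [f [p [q c]]] @ [t [f [p [q c]]]]] / [e [t [f [p [q c]]]] / [e [t [f [p [q id]]]] ++ [e [t [f [p [q id]]]]]]]]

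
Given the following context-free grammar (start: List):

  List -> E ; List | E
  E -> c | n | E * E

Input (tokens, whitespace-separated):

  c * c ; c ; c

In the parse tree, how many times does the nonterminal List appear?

3

[List [E [E c] * [E c]] ; [List [E c] ; [List [E c]]]]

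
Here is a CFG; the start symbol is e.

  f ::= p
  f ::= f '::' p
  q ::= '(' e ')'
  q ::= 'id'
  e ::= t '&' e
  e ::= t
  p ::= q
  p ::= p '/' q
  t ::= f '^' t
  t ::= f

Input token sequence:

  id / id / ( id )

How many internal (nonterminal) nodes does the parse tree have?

[e [t [f [p [p [p [q id]] / [q id]] / [q ( [e [t [f [p [q id]]]]] )]]]]]

14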